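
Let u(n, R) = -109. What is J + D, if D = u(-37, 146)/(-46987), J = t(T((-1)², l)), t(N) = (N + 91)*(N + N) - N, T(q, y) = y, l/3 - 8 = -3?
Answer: 148713964/46987 ≈ 3165.0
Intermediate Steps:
l = 15 (l = 24 + 3*(-3) = 24 - 9 = 15)
t(N) = -N + 2*N*(91 + N) (t(N) = (91 + N)*(2*N) - N = 2*N*(91 + N) - N = -N + 2*N*(91 + N))
J = 3165 (J = 15*(181 + 2*15) = 15*(181 + 30) = 15*211 = 3165)
D = 109/46987 (D = -109/(-46987) = -109*(-1/46987) = 109/46987 ≈ 0.0023198)
J + D = 3165 + 109/46987 = 148713964/46987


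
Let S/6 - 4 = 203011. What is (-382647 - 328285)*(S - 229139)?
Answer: -703076912332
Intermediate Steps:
S = 1218090 (S = 24 + 6*203011 = 24 + 1218066 = 1218090)
(-382647 - 328285)*(S - 229139) = (-382647 - 328285)*(1218090 - 229139) = -710932*988951 = -703076912332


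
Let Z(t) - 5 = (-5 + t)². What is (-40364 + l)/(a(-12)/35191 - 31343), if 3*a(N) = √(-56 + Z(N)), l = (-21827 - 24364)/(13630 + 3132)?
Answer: 236371967885467512337473/183532376120813896387646 + 71433601286307*√238/183532376120813896387646 ≈ 1.2879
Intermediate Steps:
Z(t) = 5 + (-5 + t)²
l = -46191/16762 ≈ -2.7557
a(N) = √(-51 + (-5 + N)²)/3 (a(N) = √(-56 + (5 + (-5 + N)²))/3 = √(-51 + (-5 + N)²)/3)
(-40364 + l)/(a(-12)/35191 - 31343) = (-40364 - 46191/16762)/((√(-51 + (-5 - 12)²)/3)/35191 - 31343) = -676627559/(16762*((√(-51 + (-17)²)/3)*(1/35191) - 31343)) = -676627559/(16762*((√(-51 + 289)/3)*(1/35191) - 31343)) = -676627559/(16762*((√238/3)*(1/35191) - 31343)) = -676627559/(16762*(√238/105573 - 31343)) = -676627559/(16762*(-31343 + √238/105573))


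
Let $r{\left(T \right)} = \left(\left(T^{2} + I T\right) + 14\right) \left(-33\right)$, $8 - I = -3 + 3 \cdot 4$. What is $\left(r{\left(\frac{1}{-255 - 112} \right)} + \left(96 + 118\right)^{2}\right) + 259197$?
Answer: $\frac{41016963715}{134689} \approx 3.0453 \cdot 10^{5}$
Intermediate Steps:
$I = -1$ ($I = 8 - \left(-3 + 3 \cdot 4\right) = 8 - \left(-3 + 12\right) = 8 - 9 = -1$)
$r{\left(T \right)} = -462 - 33 T^{2} + 33 T$ ($r{\left(T \right)} = \left(\left(T^{2} - T\right) + 14\right) \left(-33\right) = \left(14 + T^{2} - T\right) \left(-33\right) = -462 - 33 T^{2} + 33 T$)
$\left(r{\left(\frac{1}{-255 - 112} \right)} + \left(96 + 118\right)^{2}\right) + 259197 = \left(\left(-462 - 33 \left(\frac{1}{-255 - 112}\right)^{2} + \frac{33}{-255 - 112}\right) + \left(96 + 118\right)^{2}\right) + 259197 = \left(\left(-462 - 33 \left(\frac{1}{-367}\right)^{2} + \frac{33}{-367}\right) + 214^{2}\right) + 259197 = \left(\left(-462 - 33 \left(- \frac{1}{367}\right)^{2} + 33 \left(- \frac{1}{367}\right)\right) + 45796\right) + 259197 = \left(\left(-462 - \frac{33}{134689} - \frac{33}{367}\right) + 45796\right) + 259197 = \left(- \frac{62238462}{134689} + 45796\right) + 259197 = \frac{6105978982}{134689} + 259197 = \frac{41016963715}{134689}$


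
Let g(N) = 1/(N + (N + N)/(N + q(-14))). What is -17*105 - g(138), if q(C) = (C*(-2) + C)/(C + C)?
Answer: -68726345/38502 ≈ -1785.0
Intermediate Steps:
q(C) = -½ (q(C) = (-2*C + C)/((2*C)) = (-C)*(1/(2*C)) = -½)
g(N) = 1/(N + 2*N/(-½ + N)) (g(N) = 1/(N + (N + N)/(N - ½)) = 1/(N + (2*N)/(-½ + N)) = 1/(N + 2*N/(-½ + N)))
-17*105 - g(138) = -17*105 - (-1 + 2*138)/(138*(3 + 2*138)) = -1785 - (-1 + 276)/(138*(3 + 276)) = -1785 - 275/(138*279) = -1785 - 1*275/38502 = -1785 - 275/38502 = -68726345/38502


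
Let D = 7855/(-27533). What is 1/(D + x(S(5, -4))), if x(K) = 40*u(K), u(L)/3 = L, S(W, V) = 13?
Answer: 27533/42943625 ≈ 0.00064114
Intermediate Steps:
u(L) = 3*L
x(K) = 120*K (x(K) = 40*(3*K) = 120*K)
D = -7855/27533 (D = 7855*(-1/27533) = -7855/27533 ≈ -0.28529)
1/(D + x(S(5, -4))) = 1/(-7855/27533 + 120*13) = 1/(-7855/27533 + 1560) = 1/(42943625/27533) = 27533/42943625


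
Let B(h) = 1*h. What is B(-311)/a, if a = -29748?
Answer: 311/29748 ≈ 0.010454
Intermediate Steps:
B(h) = h
B(-311)/a = -311/(-29748) = -311*(-1/29748) = 311/29748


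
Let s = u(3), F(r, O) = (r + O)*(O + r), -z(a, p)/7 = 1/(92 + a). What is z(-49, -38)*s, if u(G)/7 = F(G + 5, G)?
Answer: -5929/43 ≈ -137.88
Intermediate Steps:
z(a, p) = -7/(92 + a)
F(r, O) = (O + r)² (F(r, O) = (O + r)*(O + r) = (O + r)²)
u(G) = 7*(5 + 2*G)² (u(G) = 7*(G + (G + 5))² = 7*(G + (5 + G))² = 7*(5 + 2*G)²)
s = 847 (s = 7*(5 + 2*3)² = 7*(5 + 6)² = 7*11² = 7*121 = 847)
z(-49, -38)*s = -7/(92 - 49)*847 = -7/43*847 = -5929/43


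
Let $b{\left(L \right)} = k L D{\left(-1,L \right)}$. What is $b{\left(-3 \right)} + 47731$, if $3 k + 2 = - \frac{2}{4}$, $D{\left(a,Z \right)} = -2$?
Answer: $47726$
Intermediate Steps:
$k = - \frac{5}{6}$ ($k = - \frac{2}{3} + \frac{\left(-2\right) \frac{1}{4}}{3} = - \frac{2}{3} + \frac{1}{3} \left(- \frac{1}{2}\right) = - \frac{2}{3} - \frac{1}{6} = - \frac{5}{6} \approx -0.83333$)
$b{\left(L \right)} = \frac{5 L}{3}$ ($b{\left(L \right)} = - \frac{5 L}{6} \left(-2\right) = \frac{5 L}{3}$)
$b{\left(-3 \right)} + 47731 = \frac{5}{3} \left(-3\right) + 47731 = -5 + 47731 = 47726$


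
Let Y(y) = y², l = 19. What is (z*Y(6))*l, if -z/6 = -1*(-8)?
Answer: -32832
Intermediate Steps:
z = -48 (z = -(-6)*(-8) = -6*8 = -48)
(z*Y(6))*l = -48*6²*19 = -48*36*19 = -1728*19 = -32832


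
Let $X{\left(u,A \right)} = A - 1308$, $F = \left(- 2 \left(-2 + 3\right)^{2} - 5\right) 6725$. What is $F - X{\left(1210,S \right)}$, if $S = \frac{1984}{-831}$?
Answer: $- \frac{38030393}{831} \approx -45765.0$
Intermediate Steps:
$S = - \frac{1984}{831}$ ($S = 1984 \left(- \frac{1}{831}\right) = - \frac{1984}{831} \approx -2.3875$)
$F = -47075$ ($F = \left(- 2 \cdot 1^{2} - 5\right) 6725 = \left(\left(-2\right) 1 - 5\right) 6725 = \left(-2 - 5\right) 6725 = \left(-7\right) 6725 = -47075$)
$X{\left(u,A \right)} = -1308 + A$
$F - X{\left(1210,S \right)} = -47075 - \left(-1308 - \frac{1984}{831}\right) = -47075 - - \frac{1088932}{831} = -47075 + \frac{1088932}{831} = - \frac{38030393}{831}$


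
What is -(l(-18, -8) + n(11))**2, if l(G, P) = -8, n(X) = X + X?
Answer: -196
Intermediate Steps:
n(X) = 2*X
-(l(-18, -8) + n(11))**2 = -(-8 + 2*11)**2 = -(-8 + 22)**2 = -1*14**2 = -1*196 = -196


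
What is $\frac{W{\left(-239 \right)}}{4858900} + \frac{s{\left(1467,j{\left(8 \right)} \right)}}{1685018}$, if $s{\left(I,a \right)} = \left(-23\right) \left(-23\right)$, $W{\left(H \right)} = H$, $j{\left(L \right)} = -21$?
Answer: $\frac{1083819399}{4093666980100} \approx 0.00026475$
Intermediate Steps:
$s{\left(I,a \right)} = 529$
$\frac{W{\left(-239 \right)}}{4858900} + \frac{s{\left(1467,j{\left(8 \right)} \right)}}{1685018} = - \frac{239}{4858900} + \frac{529}{1685018} = \frac{1083819399}{4093666980100}$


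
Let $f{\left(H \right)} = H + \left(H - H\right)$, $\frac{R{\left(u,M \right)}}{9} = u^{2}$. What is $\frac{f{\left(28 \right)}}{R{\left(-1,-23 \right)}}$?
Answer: $\frac{28}{9} \approx 3.1111$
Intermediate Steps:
$R{\left(u,M \right)} = 9 u^{2}$
$f{\left(H \right)} = H$ ($f{\left(H \right)} = H + 0 = H$)
$\frac{f{\left(28 \right)}}{R{\left(-1,-23 \right)}} = \frac{28}{9 \left(-1\right)^{2}} = \frac{28}{9 \cdot 1} = \frac{28}{9}$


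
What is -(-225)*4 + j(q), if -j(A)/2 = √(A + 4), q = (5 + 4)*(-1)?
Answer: 900 - 2*I*√5 ≈ 900.0 - 4.4721*I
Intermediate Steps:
q = -9 (q = 9*(-1) = -9)
j(A) = -2*√(4 + A) (j(A) = -2*√(A + 4) = -2*√(4 + A))
-(-225)*4 + j(q) = -(-225)*4 - 2*√(4 - 9) = -45*(-20) - 2*I*√5 = 900 - 2*I*√5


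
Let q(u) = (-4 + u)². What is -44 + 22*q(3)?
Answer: -22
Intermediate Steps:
-44 + 22*q(3) = -44 + 22*(-4 + 3)² = -44 + 22*(-1)² = -44 + 22*1 = -44 + 22 = -22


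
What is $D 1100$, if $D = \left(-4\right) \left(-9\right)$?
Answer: $39600$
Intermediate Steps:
$D = 36$
$D 1100 = 36 \cdot 1100 = 39600$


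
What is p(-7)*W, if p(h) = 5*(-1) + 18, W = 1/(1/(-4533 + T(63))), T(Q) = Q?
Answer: -58110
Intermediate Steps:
W = -4470 (W = 1/(1/(-4533 + 63)) = 1/(1/(-4470)) = 1/(-1/4470) = -4470)
p(h) = 13 (p(h) = -5 + 18 = 13)
p(-7)*W = 13*(-4470) = -58110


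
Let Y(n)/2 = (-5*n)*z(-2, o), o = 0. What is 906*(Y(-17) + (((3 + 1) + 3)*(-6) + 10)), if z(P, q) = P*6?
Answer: -1877232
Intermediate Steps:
z(P, q) = 6*P
Y(n) = 120*n (Y(n) = 2*((-5*n)*(6*(-2))) = 2*(-5*n*(-12)) = 2*(60*n) = 120*n)
906*(Y(-17) + (((3 + 1) + 3)*(-6) + 10)) = 906*(120*(-17) + (((3 + 1) + 3)*(-6) + 10)) = 906*(-2040 + ((4 + 3)*(-6) + 10)) = 906*(-2040 + (7*(-6) + 10)) = 906*(-2040 + (-42 + 10)) = 906*(-2040 - 32) = 906*(-2072) = -1877232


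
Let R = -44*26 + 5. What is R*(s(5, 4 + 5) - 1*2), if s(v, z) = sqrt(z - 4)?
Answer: 2278 - 1139*sqrt(5) ≈ -268.88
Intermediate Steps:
s(v, z) = sqrt(-4 + z)
R = -1139 (R = -1144 + 5 = -1139)
R*(s(5, 4 + 5) - 1*2) = -1139*(sqrt(-4 + (4 + 5)) - 1*2) = -1139*(sqrt(-4 + 9) - 2) = -1139*(sqrt(5) - 2) = -1139*(-2 + sqrt(5)) = 2278 - 1139*sqrt(5)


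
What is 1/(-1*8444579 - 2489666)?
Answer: -1/10934245 ≈ -9.1456e-8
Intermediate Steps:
1/(-1*8444579 - 2489666) = 1/(-8444579 - 2489666) = 1/(-10934245) = -1/10934245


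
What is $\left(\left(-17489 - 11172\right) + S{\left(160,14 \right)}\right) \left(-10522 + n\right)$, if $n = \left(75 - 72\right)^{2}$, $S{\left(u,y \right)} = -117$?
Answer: $302543114$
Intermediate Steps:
$n = 9$ ($n = 3^{2} = 9$)
$\left(\left(-17489 - 11172\right) + S{\left(160,14 \right)}\right) \left(-10522 + n\right) = \left(\left(-17489 - 11172\right) - 117\right) \left(-10522 + 9\right) = \left(-28661 - 117\right) \left(-10513\right) = \left(-28778\right) \left(-10513\right) = 302543114$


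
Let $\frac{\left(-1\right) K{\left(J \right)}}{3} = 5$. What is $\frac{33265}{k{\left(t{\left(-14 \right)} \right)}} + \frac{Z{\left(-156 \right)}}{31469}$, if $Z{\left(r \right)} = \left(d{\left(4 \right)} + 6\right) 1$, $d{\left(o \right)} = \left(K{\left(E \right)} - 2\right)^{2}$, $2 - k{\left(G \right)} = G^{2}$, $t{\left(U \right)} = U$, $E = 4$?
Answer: $- \frac{1046759055}{6104986} \approx -171.46$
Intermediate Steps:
$K{\left(J \right)} = -15$ ($K{\left(J \right)} = \left(-3\right) 5 = -15$)
$k{\left(G \right)} = 2 - G^{2}$
$d{\left(o \right)} = 289$ ($d{\left(o \right)} = \left(-15 - 2\right)^{2} = \left(-17\right)^{2} = 289$)
$Z{\left(r \right)} = 295$ ($Z{\left(r \right)} = \left(289 + 6\right) 1 = 295 \cdot 1 = 295$)
$\frac{33265}{k{\left(t{\left(-14 \right)} \right)}} + \frac{Z{\left(-156 \right)}}{31469} = \frac{33265}{2 - \left(-14\right)^{2}} + \frac{295}{31469} = \frac{33265}{2 - 196} + 295 \cdot \frac{1}{31469} = \frac{33265}{2 - 196} + \frac{295}{31469} = \frac{33265}{-194} + \frac{295}{31469} = 33265 \left(- \frac{1}{194}\right) + \frac{295}{31469} = - \frac{33265}{194} + \frac{295}{31469} = - \frac{1046759055}{6104986}$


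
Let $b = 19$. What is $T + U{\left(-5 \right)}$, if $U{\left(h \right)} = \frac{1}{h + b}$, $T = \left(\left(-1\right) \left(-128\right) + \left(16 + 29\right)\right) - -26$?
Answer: $\frac{2787}{14} \approx 199.07$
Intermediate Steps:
$T = 199$ ($T = \left(128 + 45\right) + \left(-5 + 31\right) = 173 + 26 = 199$)
$U{\left(h \right)} = \frac{1}{19 + h}$ ($U{\left(h \right)} = \frac{1}{h + 19} = \frac{1}{19 + h}$)
$T + U{\left(-5 \right)} = 199 + \frac{1}{19 - 5} = 199 + \frac{1}{14} = \frac{2787}{14}$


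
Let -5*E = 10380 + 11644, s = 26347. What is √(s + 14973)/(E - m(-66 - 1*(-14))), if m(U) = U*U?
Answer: -5*√10330/17772 ≈ -0.028595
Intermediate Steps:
m(U) = U²
E = -22024/5 (E = -(10380 + 11644)/5 = -⅕*22024 = -22024/5 ≈ -4404.8)
√(s + 14973)/(E - m(-66 - 1*(-14))) = √(26347 + 14973)/(-22024/5 - (-66 - 1*(-14))²) = √41320/(-22024/5 - (-66 + 14)²) = (2*√10330)/(-22024/5 - 1*(-52)²) = (2*√10330)/(-22024/5 - 1*2704) = (2*√10330)/(-22024/5 - 2704) = (2*√10330)/(-35544/5) = (2*√10330)*(-5/35544) = -5*√10330/17772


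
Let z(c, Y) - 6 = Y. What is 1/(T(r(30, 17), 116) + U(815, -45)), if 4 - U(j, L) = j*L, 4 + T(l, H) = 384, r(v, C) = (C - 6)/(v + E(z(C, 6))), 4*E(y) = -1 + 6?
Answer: 1/37059 ≈ 2.6984e-5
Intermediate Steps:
z(c, Y) = 6 + Y
E(y) = 5/4 (E(y) = (-1 + 6)/4 = (¼)*5 = 5/4)
r(v, C) = (-6 + C)/(5/4 + v) (r(v, C) = (C - 6)/(v + 5/4) = (-6 + C)/(5/4 + v))
T(l, H) = 380 (T(l, H) = -4 + 384 = 380)
U(j, L) = 4 - L*j (U(j, L) = 4 - j*L = 4 - L*j)
1/(T(r(30, 17), 116) + U(815, -45)) = 1/(380 + (4 - 1*(-45)*815)) = 1/(380 + (4 + 36675)) = 1/(380 + 36679) = 1/37059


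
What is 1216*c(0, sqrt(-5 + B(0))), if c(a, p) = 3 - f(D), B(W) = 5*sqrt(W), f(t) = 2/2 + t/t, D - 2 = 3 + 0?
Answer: 1216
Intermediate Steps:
D = 5 (D = 2 + (3 + 0) = 2 + 3 = 5)
f(t) = 2 (f(t) = 2*(1/2) + 1 = 1 + 1 = 2)
c(a, p) = 1 (c(a, p) = 3 - 1*2 = 3 - 2 = 1)
1216*c(0, sqrt(-5 + B(0))) = 1216*1 = 1216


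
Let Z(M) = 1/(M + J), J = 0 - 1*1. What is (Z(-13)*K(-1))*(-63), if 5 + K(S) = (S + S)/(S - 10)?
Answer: -477/22 ≈ -21.682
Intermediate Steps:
J = -1 (J = 0 - 1 = -1)
K(S) = -5 + 2*S/(-10 + S) (K(S) = -5 + (S + S)/(S - 10) = -5 + (2*S)/(-10 + S) = -5 + 2*S/(-10 + S))
Z(M) = 1/(-1 + M) (Z(M) = 1/(M - 1) = 1/(-1 + M))
(Z(-13)*K(-1))*(-63) = (((50 - 3*(-1))/(-10 - 1))/(-1 - 13))*(-63) = (((50 + 3)/(-11))/(-14))*(-63) = -(-1)*53/154*(-63) = -1/14*(-53/11)*(-63) = (53/154)*(-63) = -477/22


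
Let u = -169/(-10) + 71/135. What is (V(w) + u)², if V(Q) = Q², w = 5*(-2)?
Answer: 40208281/2916 ≈ 13789.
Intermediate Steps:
w = -10
u = 941/54 (u = -169*(-⅒) + 71*(1/135) = 169/10 + 71/135 = 941/54 ≈ 17.426)
(V(w) + u)² = ((-10)² + 941/54)² = (100 + 941/54)² = (6341/54)² = 40208281/2916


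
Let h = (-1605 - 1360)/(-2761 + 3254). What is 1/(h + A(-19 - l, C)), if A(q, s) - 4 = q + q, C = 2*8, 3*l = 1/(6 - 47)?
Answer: -60639/2425435 ≈ -0.025001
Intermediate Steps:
l = -1/123 (l = 1/(3*(6 - 47)) = (⅓)/(-41) = (⅓)*(-1/41) = -1/123 ≈ -0.0081301)
C = 16
h = -2965/493 ≈ -6.0142
A(q, s) = 4 + 2*q (A(q, s) = 4 + (q + q) = 4 + 2*q)
1/(h + A(-19 - l, C)) = 1/(-2965/493 + (4 + 2*(-19 - 1*(-1/123)))) = 1/(-2965/493 + (4 + 2*(-19 + 1/123))) = 1/(-2965/493 + (4 + 2*(-2336/123))) = 1/(-2965/493 + (4 - 4672/123)) = 1/(-2965/493 - 4180/123) = 1/(-2425435/60639) = -60639/2425435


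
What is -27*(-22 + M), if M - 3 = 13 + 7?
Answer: -27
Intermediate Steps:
M = 23 (M = 3 + (13 + 7) = 3 + 20 = 23)
-27*(-22 + M) = -27*(-22 + 23) = -27*1 = -27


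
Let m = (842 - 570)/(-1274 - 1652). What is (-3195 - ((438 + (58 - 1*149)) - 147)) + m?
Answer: -4967021/1463 ≈ -3395.1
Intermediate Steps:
m = -136/1463 (m = 272/(-2926) = 272*(-1/2926) = -136/1463 ≈ -0.092960)
(-3195 - ((438 + (58 - 1*149)) - 147)) + m = (-3195 - ((438 + (58 - 1*149)) - 147)) - 136/1463 = (-3195 - ((438 + (58 - 149)) - 147)) - 136/1463 = (-3195 - ((438 - 91) - 147)) - 136/1463 = (-3195 - (347 - 147)) - 136/1463 = (-3195 - 1*200) - 136/1463 = (-3195 - 200) - 136/1463 = -3395 - 136/1463 = -4967021/1463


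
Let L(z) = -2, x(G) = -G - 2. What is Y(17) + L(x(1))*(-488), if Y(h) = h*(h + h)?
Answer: 1554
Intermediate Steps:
x(G) = -2 - G
Y(h) = 2*h² (Y(h) = h*(2*h) = 2*h²)
Y(17) + L(x(1))*(-488) = 2*17² - 2*(-488) = 2*289 + 976 = 578 + 976 = 1554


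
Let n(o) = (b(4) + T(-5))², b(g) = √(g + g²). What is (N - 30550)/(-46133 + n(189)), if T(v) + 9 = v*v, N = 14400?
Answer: 740590550/2102843969 + 1033600*√5/2102843969 ≈ 0.35328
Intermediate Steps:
T(v) = -9 + v² (T(v) = -9 + v*v = -9 + v²)
n(o) = (16 + 2*√5)² (n(o) = (√(4*(1 + 4)) + (-9 + (-5)²))² = (√(4*5) + (-9 + 25))² = (√20 + 16)² = (2*√5 + 16)² = (16 + 2*√5)²)
(N - 30550)/(-46133 + n(189)) = (14400 - 30550)/(-46133 + (276 + 64*√5)) = -16150/(-45857 + 64*√5)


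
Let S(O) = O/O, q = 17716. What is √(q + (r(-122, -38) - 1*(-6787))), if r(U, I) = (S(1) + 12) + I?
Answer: √24478 ≈ 156.45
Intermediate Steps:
S(O) = 1
r(U, I) = 13 + I (r(U, I) = (1 + 12) + I = 13 + I)
√(q + (r(-122, -38) - 1*(-6787))) = √(17716 + ((13 - 38) - 1*(-6787))) = √(17716 + (-25 + 6787)) = √(17716 + 6762) = √24478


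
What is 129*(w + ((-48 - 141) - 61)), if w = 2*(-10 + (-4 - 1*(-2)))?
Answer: -35346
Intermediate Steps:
w = -24 (w = 2*(-10 + (-4 + 2)) = 2*(-10 - 2) = 2*(-12) = -24)
129*(w + ((-48 - 141) - 61)) = 129*(-24 + ((-48 - 141) - 61)) = 129*(-24 + (-189 - 61)) = 129*(-24 - 250) = 129*(-274) = -35346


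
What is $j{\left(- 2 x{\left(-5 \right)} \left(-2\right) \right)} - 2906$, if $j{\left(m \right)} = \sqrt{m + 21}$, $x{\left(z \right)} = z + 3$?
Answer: $-2906 + \sqrt{13} \approx -2902.4$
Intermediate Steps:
$x{\left(z \right)} = 3 + z$
$j{\left(m \right)} = \sqrt{21 + m}$
$j{\left(- 2 x{\left(-5 \right)} \left(-2\right) \right)} - 2906 = \sqrt{21 + - 2 \left(3 - 5\right) \left(-2\right)} - 2906 = \sqrt{21 + \left(-2\right) \left(-2\right) \left(-2\right)} - 2906 = \sqrt{21 + 4 \left(-2\right)} - 2906 = \sqrt{21 - 8} - 2906 = \sqrt{13} - 2906 = -2906 + \sqrt{13}$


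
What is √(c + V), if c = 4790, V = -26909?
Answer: I*√22119 ≈ 148.72*I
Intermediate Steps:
√(c + V) = √(4790 - 26909) = √(-22119) = I*√22119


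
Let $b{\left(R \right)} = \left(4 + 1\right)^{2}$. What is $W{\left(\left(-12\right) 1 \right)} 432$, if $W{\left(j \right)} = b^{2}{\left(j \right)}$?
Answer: $270000$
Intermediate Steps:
$b{\left(R \right)} = 25$ ($b{\left(R \right)} = 5^{2} = 25$)
$W{\left(j \right)} = 625$ ($W{\left(j \right)} = 25^{2} = 625$)
$W{\left(\left(-12\right) 1 \right)} 432 = 625 \cdot 432 = 270000$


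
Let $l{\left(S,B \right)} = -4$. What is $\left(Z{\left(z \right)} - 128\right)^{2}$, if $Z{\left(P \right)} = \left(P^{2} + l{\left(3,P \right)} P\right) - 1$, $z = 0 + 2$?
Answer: $17689$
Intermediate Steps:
$z = 2$
$Z{\left(P \right)} = -1 + P^{2} - 4 P$ ($Z{\left(P \right)} = \left(P^{2} - 4 P\right) - 1 = -1 + P^{2} - 4 P$)
$\left(Z{\left(z \right)} - 128\right)^{2} = \left(\left(-1 + 2^{2} - 8\right) - 128\right)^{2} = \left(\left(-1 + 4 - 8\right) - 128\right)^{2} = \left(-5 - 128\right)^{2} = \left(-133\right)^{2} = 17689$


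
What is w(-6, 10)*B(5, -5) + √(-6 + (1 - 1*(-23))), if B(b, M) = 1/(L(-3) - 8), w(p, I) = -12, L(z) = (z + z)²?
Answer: -3/7 + 3*√2 ≈ 3.8141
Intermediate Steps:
L(z) = 4*z² (L(z) = (2*z)² = 4*z²)
B(b, M) = 1/28 (B(b, M) = 1/(4*(-3)² - 8) = 1/(4*9 - 8) = 1/(36 - 8) = 1/28)
w(-6, 10)*B(5, -5) + √(-6 + (1 - 1*(-23))) = -12*1/28 + √(-6 + (1 - 1*(-23))) = -3/7 + √(-6 + (1 + 23)) = -3/7 + √(-6 + 24) = -3/7 + √18 = -3/7 + 3*√2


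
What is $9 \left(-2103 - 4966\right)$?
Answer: $-63621$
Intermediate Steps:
$9 \left(-2103 - 4966\right) = 9 \left(-7069\right) = -63621$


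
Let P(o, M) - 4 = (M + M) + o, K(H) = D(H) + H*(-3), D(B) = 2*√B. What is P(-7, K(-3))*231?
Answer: 3465 + 924*I*√3 ≈ 3465.0 + 1600.4*I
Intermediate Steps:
K(H) = -3*H + 2*√H (K(H) = 2*√H + H*(-3) = 2*√H - 3*H = -3*H + 2*√H)
P(o, M) = 4 + o + 2*M (P(o, M) = 4 + ((M + M) + o) = 4 + (2*M + o) = 4 + (o + 2*M) = 4 + o + 2*M)
P(-7, K(-3))*231 = (4 - 7 + 2*(-3*(-3) + 2*√(-3)))*231 = (4 - 7 + 2*(9 + 2*(I*√3)))*231 = (4 - 7 + 2*(9 + 2*I*√3))*231 = (4 - 7 + (18 + 4*I*√3))*231 = (15 + 4*I*√3)*231 = 3465 + 924*I*√3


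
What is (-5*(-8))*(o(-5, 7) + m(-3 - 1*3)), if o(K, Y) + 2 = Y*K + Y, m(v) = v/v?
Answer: -1160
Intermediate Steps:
m(v) = 1
o(K, Y) = -2 + Y + K*Y (o(K, Y) = -2 + (Y*K + Y) = -2 + (K*Y + Y) = -2 + (Y + K*Y) = -2 + Y + K*Y)
(-5*(-8))*(o(-5, 7) + m(-3 - 1*3)) = (-5*(-8))*((-2 + 7 - 5*7) + 1) = 40*((-2 + 7 - 35) + 1) = 40*(-30 + 1) = 40*(-29) = -1160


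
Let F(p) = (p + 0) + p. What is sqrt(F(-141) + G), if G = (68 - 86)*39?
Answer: 2*I*sqrt(246) ≈ 31.369*I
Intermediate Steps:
F(p) = 2*p (F(p) = p + p = 2*p)
G = -702 (G = -18*39 = -702)
sqrt(F(-141) + G) = sqrt(2*(-141) - 702) = sqrt(-282 - 702) = sqrt(-984) = 2*I*sqrt(246)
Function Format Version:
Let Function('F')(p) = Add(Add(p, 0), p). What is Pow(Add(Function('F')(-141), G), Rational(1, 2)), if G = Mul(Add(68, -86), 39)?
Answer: Mul(2, I, Pow(246, Rational(1, 2))) ≈ Mul(31.369, I)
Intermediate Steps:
Function('F')(p) = Mul(2, p) (Function('F')(p) = Add(p, p) = Mul(2, p))
G = -702 (G = Mul(-18, 39) = -702)
Pow(Add(Function('F')(-141), G), Rational(1, 2)) = Pow(Add(Mul(2, -141), -702), Rational(1, 2)) = Pow(Add(-282, -702), Rational(1, 2)) = Pow(-984, Rational(1, 2)) = Mul(2, I, Pow(246, Rational(1, 2)))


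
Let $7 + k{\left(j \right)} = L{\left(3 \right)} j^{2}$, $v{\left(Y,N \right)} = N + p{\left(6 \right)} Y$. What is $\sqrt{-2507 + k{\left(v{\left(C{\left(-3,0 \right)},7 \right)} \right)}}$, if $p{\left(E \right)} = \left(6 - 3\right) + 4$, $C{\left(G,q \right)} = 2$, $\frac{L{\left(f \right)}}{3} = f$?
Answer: $\sqrt{1455} \approx 38.144$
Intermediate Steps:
$L{\left(f \right)} = 3 f$
$p{\left(E \right)} = 7$ ($p{\left(E \right)} = 3 + 4 = 7$)
$v{\left(Y,N \right)} = N + 7 Y$
$k{\left(j \right)} = -7 + 9 j^{2}$ ($k{\left(j \right)} = -7 + 3 \cdot 3 j^{2} = -7 + 9 j^{2}$)
$\sqrt{-2507 + k{\left(v{\left(C{\left(-3,0 \right)},7 \right)} \right)}} = \sqrt{-2507 - \left(7 - 9 \left(7 + 7 \cdot 2\right)^{2}\right)} = \sqrt{-2507 - \left(7 - 9 \left(7 + 14\right)^{2}\right)} = \sqrt{-2507 - \left(7 - 9 \cdot 21^{2}\right)} = \sqrt{-2507 + \left(-7 + 9 \cdot 441\right)} = \sqrt{-2507 + \left(-7 + 3969\right)} = \sqrt{-2507 + 3962} = \sqrt{1455}$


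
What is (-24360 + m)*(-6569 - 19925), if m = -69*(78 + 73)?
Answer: 921434826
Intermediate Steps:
m = -10419 (m = -69*151 = -10419)
(-24360 + m)*(-6569 - 19925) = (-24360 - 10419)*(-6569 - 19925) = -34779*(-26494) = 921434826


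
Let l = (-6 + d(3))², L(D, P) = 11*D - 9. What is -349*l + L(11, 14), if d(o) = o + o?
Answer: 112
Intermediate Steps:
L(D, P) = -9 + 11*D
d(o) = 2*o
l = 0 (l = (-6 + 2*3)² = (-6 + 6)² = 0² = 0)
-349*l + L(11, 14) = -349*0 + (-9 + 11*11) = 0 + (-9 + 121) = 0 + 112 = 112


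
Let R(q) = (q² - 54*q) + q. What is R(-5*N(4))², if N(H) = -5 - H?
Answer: 129600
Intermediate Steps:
R(q) = q² - 53*q
R(-5*N(4))² = ((-5*(-5 - 1*4))*(-53 - 5*(-5 - 1*4)))² = ((-5*(-5 - 4))*(-53 - 5*(-5 - 4)))² = ((-5*(-9))*(-53 - 5*(-9)))² = (45*(-53 + 45))² = (45*(-8))² = (-360)² = 129600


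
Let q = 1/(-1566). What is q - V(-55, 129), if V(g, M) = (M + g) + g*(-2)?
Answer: -288145/1566 ≈ -184.00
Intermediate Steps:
q = -1/1566 ≈ -0.00063857
V(g, M) = M - g (V(g, M) = (M + g) - 2*g = M - g)
q - V(-55, 129) = -1/1566 - (129 - 1*(-55)) = -1/1566 - (129 + 55) = -1/1566 - 1*184 = -1/1566 - 184 = -288145/1566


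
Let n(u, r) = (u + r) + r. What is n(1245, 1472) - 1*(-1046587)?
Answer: 1050776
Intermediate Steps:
n(u, r) = u + 2*r (n(u, r) = (r + u) + r = u + 2*r)
n(1245, 1472) - 1*(-1046587) = (1245 + 2*1472) - 1*(-1046587) = (1245 + 2944) + 1046587 = 4189 + 1046587 = 1050776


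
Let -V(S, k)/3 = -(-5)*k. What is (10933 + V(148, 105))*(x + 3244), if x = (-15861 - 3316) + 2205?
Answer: -128466624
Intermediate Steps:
V(S, k) = -15*k (V(S, k) = -(-15)*(-k) = -15*k)
x = -16972 (x = -19177 + 2205 = -16972)
(10933 + V(148, 105))*(x + 3244) = (10933 - 15*105)*(-16972 + 3244) = (10933 - 1575)*(-13728) = 9358*(-13728) = -128466624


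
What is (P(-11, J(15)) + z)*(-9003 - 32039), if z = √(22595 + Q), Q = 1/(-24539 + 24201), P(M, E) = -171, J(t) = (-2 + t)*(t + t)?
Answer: 7018182 - 20521*√15274218/13 ≈ 8.4890e+5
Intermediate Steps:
J(t) = 2*t*(-2 + t) (J(t) = (-2 + t)*(2*t) = 2*t*(-2 + t))
Q = -1/338 (Q = 1/(-338) = -1/338 ≈ -0.0029586)
z = √15274218/26 (z = √(22595 - 1/338) = √(7637109/338) = √15274218/26 ≈ 150.32)
(P(-11, J(15)) + z)*(-9003 - 32039) = (-171 + √15274218/26)*(-9003 - 32039) = (-171 + √15274218/26)*(-41042) = 7018182 - 20521*√15274218/13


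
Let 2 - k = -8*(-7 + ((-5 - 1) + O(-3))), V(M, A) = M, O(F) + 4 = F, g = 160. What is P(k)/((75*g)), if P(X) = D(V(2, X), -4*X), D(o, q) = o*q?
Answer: 79/750 ≈ 0.10533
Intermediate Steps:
O(F) = -4 + F
k = -158 (k = 2 - (-8)*(-7 + ((-5 - 1) + (-4 - 3))) = 2 - (-8)*(-7 + (-6 - 7)) = 2 - (-8)*(-7 - 13) = 2 - (-8)*(-20) = 2 - 1*160 = 2 - 160 = -158)
P(X) = -8*X (P(X) = 2*(-4*X) = -8*X)
P(k)/((75*g)) = (-8*(-158))/((75*160)) = 1264/12000 = 1264*(1/12000) = 79/750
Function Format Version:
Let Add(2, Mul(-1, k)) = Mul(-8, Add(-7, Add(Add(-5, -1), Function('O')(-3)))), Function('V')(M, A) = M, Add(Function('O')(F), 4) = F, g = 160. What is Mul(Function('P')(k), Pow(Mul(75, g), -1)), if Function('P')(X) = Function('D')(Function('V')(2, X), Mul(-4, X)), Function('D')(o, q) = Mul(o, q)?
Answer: Rational(79, 750) ≈ 0.10533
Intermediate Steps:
Function('O')(F) = Add(-4, F)
k = -158 (k = Add(2, Mul(-1, Mul(-8, Add(-7, Add(Add(-5, -1), Add(-4, -3)))))) = Add(2, Mul(-1, Mul(-8, Add(-7, Add(-6, -7))))) = Add(2, Mul(-1, Mul(-8, Add(-7, -13)))) = Add(2, Mul(-1, Mul(-8, -20))) = Add(2, Mul(-1, 160)) = Add(2, -160) = -158)
Function('P')(X) = Mul(-8, X) (Function('P')(X) = Mul(2, Mul(-4, X)) = Mul(-8, X))
Mul(Function('P')(k), Pow(Mul(75, g), -1)) = Mul(Mul(-8, -158), Pow(Mul(75, 160), -1)) = Mul(1264, Pow(12000, -1)) = Mul(1264, Rational(1, 12000)) = Rational(79, 750)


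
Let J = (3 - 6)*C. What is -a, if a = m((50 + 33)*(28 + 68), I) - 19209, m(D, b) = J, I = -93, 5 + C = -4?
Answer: 19182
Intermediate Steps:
C = -9 (C = -5 - 4 = -9)
J = 27 (J = (3 - 6)*(-9) = -3*(-9) = 27)
m(D, b) = 27
a = -19182 (a = 27 - 19209 = -19182)
-a = -1*(-19182) = 19182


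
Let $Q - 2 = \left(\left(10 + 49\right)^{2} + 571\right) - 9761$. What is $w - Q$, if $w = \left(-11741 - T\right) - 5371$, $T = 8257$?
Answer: $-19662$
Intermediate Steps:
$Q = -5707$ ($Q = 2 - \left(9190 - \left(10 + 49\right)^{2}\right) = 2 - \left(9190 - 3481\right) = 2 + \left(\left(3481 + 571\right) - 9761\right) = 2 + \left(4052 - 9761\right) = 2 - 5709 = -5707$)
$w = -25369$ ($w = \left(-11741 - 8257\right) - 5371 = -19998 - 5371 = -25369$)
$w - Q = -25369 - -5707 = -25369 + 5707 = -19662$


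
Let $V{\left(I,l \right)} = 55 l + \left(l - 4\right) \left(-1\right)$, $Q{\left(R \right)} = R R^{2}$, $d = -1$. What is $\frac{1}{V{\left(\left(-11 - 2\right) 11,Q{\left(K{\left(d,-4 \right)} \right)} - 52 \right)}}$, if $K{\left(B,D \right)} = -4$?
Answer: $- \frac{1}{6260} \approx -0.00015974$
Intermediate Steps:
$Q{\left(R \right)} = R^{3}$
$V{\left(I,l \right)} = 4 + 54 l$ ($V{\left(I,l \right)} = 55 l + \left(-4 + l\right) \left(-1\right) = 55 l - \left(-4 + l\right) = 4 + 54 l$)
$\frac{1}{V{\left(\left(-11 - 2\right) 11,Q{\left(K{\left(d,-4 \right)} \right)} - 52 \right)}} = \frac{1}{4 + 54 \left(\left(-4\right)^{3} - 52\right)} = \frac{1}{4 + 54 \left(-64 - 52\right)} = \frac{1}{4 + 54 \left(-116\right)} = \frac{1}{4 - 6264} = \frac{1}{-6260} = - \frac{1}{6260}$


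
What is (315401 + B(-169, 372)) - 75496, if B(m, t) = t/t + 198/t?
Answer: 14874205/62 ≈ 2.3991e+5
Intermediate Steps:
B(m, t) = 1 + 198/t
(315401 + B(-169, 372)) - 75496 = (315401 + (198 + 372)/372) - 75496 = (315401 + (1/372)*570) - 75496 = (315401 + 95/62) - 75496 = 19554957/62 - 75496 = 14874205/62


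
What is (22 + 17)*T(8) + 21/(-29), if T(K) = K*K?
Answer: 72363/29 ≈ 2495.3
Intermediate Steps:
T(K) = K²
(22 + 17)*T(8) + 21/(-29) = (22 + 17)*8² + 21/(-29) = 39*64 + 21*(-1/29) = 2496 - 21/29 = 72363/29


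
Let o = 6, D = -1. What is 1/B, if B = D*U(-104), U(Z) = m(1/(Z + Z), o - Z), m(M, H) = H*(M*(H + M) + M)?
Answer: 21632/1269785 ≈ 0.017036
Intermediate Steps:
m(M, H) = H*(M + M*(H + M))
U(Z) = (6 - Z)*(7 + 1/(2*Z) - Z)/(2*Z) (U(Z) = (6 - Z)*(1 + (6 - Z) + 1/(Z + Z))/(Z + Z) = (6 - Z)*(1 + (6 - Z) + 1/(2*Z))/((2*Z)) = (6 - Z)*(1/(2*Z))*(1 + (6 - Z) + 1/(2*Z)) = (6 - Z)*(1/(2*Z))*(7 + 1/(2*Z) - Z) = (6 - Z)*(7 + 1/(2*Z) - Z)/(2*Z))
B = 1269785/21632 (B = -(-1 + 2*(-104)*(-7 - 104))*(-6 - 104)/(4*(-104)**2) = -(-1 + 2*(-104)*(-111))*(-110)/(4*10816) = -(-1 + 23088)*(-110)/(4*10816) = -23087*(-110)/(4*10816) = -1*(-1269785/21632) = 1269785/21632 ≈ 58.699)
1/B = 1/(1269785/21632) = 21632/1269785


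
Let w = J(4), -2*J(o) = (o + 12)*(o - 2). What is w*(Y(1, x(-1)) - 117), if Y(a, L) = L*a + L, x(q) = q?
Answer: 1904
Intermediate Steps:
J(o) = -(-2 + o)*(12 + o)/2 (J(o) = -(o + 12)*(o - 2)/2 = -(12 + o)*(-2 + o)/2 = -(-2 + o)*(12 + o)/2)
Y(a, L) = L + L*a
w = -16 (w = 12 - 5*4 - ½*4² = 12 - 20 - ½*16 = 12 - 20 - 8 = -16)
w*(Y(1, x(-1)) - 117) = -16*(-(1 + 1) - 117) = -16*(-1*2 - 117) = -16*(-2 - 117) = -16*(-119) = 1904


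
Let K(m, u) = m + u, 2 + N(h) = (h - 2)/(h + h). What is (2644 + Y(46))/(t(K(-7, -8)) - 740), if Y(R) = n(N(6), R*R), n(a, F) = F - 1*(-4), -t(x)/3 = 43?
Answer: -4764/869 ≈ -5.4822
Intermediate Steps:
N(h) = -2 + (-2 + h)/(2*h) (N(h) = -2 + (h - 2)/(h + h) = -2 + (-2 + h)/((2*h)) = -2 + (-2 + h)*(1/(2*h)) = -2 + (-2 + h)/(2*h))
t(x) = -129 (t(x) = -3*43 = -129)
n(a, F) = 4 + F (n(a, F) = F + 4 = 4 + F)
Y(R) = 4 + R² (Y(R) = 4 + R*R = 4 + R²)
(2644 + Y(46))/(t(K(-7, -8)) - 740) = (2644 + (4 + 46²))/(-129 - 740) = (2644 + (4 + 2116))/(-869) = (2644 + 2120)*(-1/869) = 4764*(-1/869) = -4764/869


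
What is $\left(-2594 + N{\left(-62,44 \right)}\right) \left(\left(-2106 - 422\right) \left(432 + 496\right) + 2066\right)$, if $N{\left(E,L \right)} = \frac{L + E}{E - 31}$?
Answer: $\frac{188469758544}{31} \approx 6.0797 \cdot 10^{9}$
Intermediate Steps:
$N{\left(E,L \right)} = \frac{E + L}{-31 + E}$
$\left(-2594 + N{\left(-62,44 \right)}\right) \left(\left(-2106 - 422\right) \left(432 + 496\right) + 2066\right) = \left(-2594 + \frac{-62 + 44}{-31 - 62}\right) \left(\left(-2106 - 422\right) \left(432 + 496\right) + 2066\right) = \left(-2594 + \frac{1}{-93} \left(-18\right)\right) \left(\left(-2528\right) 928 + 2066\right) = \left(-2594 - - \frac{6}{31}\right) \left(-2345984 + 2066\right) = \left(-2594 + \frac{6}{31}\right) \left(-2343918\right) = \left(- \frac{80408}{31}\right) \left(-2343918\right) = \frac{188469758544}{31}$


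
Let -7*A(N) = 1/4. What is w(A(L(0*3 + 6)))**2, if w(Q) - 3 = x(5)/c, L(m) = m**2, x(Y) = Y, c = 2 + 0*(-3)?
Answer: 121/4 ≈ 30.250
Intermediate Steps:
c = 2 (c = 2 + 0 = 2)
A(N) = -1/28 (A(N) = -1/7/4 = -1/7*1/4 = -1/28)
w(Q) = 11/2 (w(Q) = 3 + 5/2 = 11/2)
w(A(L(0*3 + 6)))**2 = (11/2)**2 = 121/4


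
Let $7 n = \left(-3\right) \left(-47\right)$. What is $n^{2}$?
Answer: $\frac{19881}{49} \approx 405.73$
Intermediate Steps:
$n = \frac{141}{7}$ ($n = \frac{\left(-3\right) \left(-47\right)}{7} = \frac{1}{7} \cdot 141 = \frac{141}{7} \approx 20.143$)
$n^{2} = \left(\frac{141}{7}\right)^{2} = \frac{19881}{49}$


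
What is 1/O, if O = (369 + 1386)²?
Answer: 1/3080025 ≈ 3.2467e-7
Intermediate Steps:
O = 3080025 (O = 1755² = 3080025)
1/O = 1/3080025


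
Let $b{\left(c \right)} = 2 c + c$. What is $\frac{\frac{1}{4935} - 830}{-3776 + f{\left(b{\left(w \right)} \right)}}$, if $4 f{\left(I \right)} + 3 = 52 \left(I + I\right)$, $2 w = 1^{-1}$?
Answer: $\frac{16384196}{73783185} \approx 0.22206$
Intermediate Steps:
$w = \frac{1}{2}$ ($w = \frac{1}{2 \cdot 1} = \frac{1}{2} \cdot 1 = \frac{1}{2} \approx 0.5$)
$b{\left(c \right)} = 3 c$
$f{\left(I \right)} = - \frac{3}{4} + 26 I$ ($f{\left(I \right)} = - \frac{3}{4} + \frac{52 \left(I + I\right)}{4} = - \frac{3}{4} + \frac{52 \cdot 2 I}{4} = - \frac{3}{4} + \frac{104 I}{4} = - \frac{3}{4} + 26 I$)
$\frac{\frac{1}{4935} - 830}{-3776 + f{\left(b{\left(w \right)} \right)}} = \frac{\frac{1}{4935} - 830}{-3776 - \left(\frac{3}{4} - 26 \cdot 3 \cdot \frac{1}{2}\right)} = \frac{\frac{1}{4935} - 830}{-3776 + \left(- \frac{3}{4} + 26 \cdot \frac{3}{2}\right)} = - \frac{4096049}{4935 \left(-3776 + \left(- \frac{3}{4} + 39\right)\right)} = - \frac{4096049}{4935 \left(-3776 + \frac{153}{4}\right)} = - \frac{4096049}{4935 \left(- \frac{14951}{4}\right)} = \left(- \frac{4096049}{4935}\right) \left(- \frac{4}{14951}\right) = \frac{16384196}{73783185}$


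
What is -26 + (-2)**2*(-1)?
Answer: -30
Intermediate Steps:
-26 + (-2)**2*(-1) = -26 + 4*(-1) = -26 - 4 = -30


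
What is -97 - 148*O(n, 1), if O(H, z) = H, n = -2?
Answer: 199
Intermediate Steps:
-97 - 148*O(n, 1) = -97 - 148*(-2) = -97 + 296 = 199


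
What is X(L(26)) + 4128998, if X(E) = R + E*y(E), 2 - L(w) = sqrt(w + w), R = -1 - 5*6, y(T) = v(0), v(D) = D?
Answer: 4128967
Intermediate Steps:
y(T) = 0
R = -31 (R = -1 - 30 = -31)
L(w) = 2 - sqrt(2)*sqrt(w) (L(w) = 2 - sqrt(w + w) = 2 - sqrt(2*w) = 2 - sqrt(2)*sqrt(w))
X(E) = -31 (X(E) = -31 + E*0 = -31 + 0 = -31)
X(L(26)) + 4128998 = -31 + 4128998 = 4128967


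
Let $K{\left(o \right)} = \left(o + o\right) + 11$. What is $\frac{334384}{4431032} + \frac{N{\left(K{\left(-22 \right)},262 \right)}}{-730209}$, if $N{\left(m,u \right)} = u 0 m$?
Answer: $\frac{41798}{553879} \approx 0.075464$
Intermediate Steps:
$K{\left(o \right)} = 11 + 2 o$ ($K{\left(o \right)} = 2 o + 11 = 11 + 2 o$)
$N{\left(m,u \right)} = 0$ ($N{\left(m,u \right)} = 0 m = 0$)
$\frac{334384}{4431032} + \frac{N{\left(K{\left(-22 \right)},262 \right)}}{-730209} = \frac{334384}{4431032} + \frac{0}{-730209} = 334384 \cdot \frac{1}{4431032} + 0 \left(- \frac{1}{730209}\right) = \frac{41798}{553879} + 0 = \frac{41798}{553879}$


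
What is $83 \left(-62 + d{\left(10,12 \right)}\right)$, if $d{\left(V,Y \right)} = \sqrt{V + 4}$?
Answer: $-5146 + 83 \sqrt{14} \approx -4835.4$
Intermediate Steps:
$d{\left(V,Y \right)} = \sqrt{4 + V}$
$83 \left(-62 + d{\left(10,12 \right)}\right) = 83 \left(-62 + \sqrt{4 + 10}\right) = 83 \left(-62 + \sqrt{14}\right) = -5146 + 83 \sqrt{14}$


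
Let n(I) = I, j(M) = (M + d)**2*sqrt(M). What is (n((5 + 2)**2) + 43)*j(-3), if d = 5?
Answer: 368*I*sqrt(3) ≈ 637.39*I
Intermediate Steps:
j(M) = sqrt(M)*(5 + M)**2 (j(M) = (M + 5)**2*sqrt(M) = (5 + M)**2*sqrt(M) = sqrt(M)*(5 + M)**2)
(n((5 + 2)**2) + 43)*j(-3) = ((5 + 2)**2 + 43)*(sqrt(-3)*(5 - 3)**2) = (7**2 + 43)*((I*sqrt(3))*2**2) = (49 + 43)*((I*sqrt(3))*4) = 92*(4*I*sqrt(3)) = 368*I*sqrt(3)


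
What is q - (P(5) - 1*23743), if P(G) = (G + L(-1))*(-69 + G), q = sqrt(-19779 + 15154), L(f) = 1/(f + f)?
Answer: 24031 + 5*I*sqrt(185) ≈ 24031.0 + 68.007*I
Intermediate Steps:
L(f) = 1/(2*f)
q = 5*I*sqrt(185) (q = sqrt(-4625) = 5*I*sqrt(185) ≈ 68.007*I)
P(G) = (-69 + G)*(-1/2 + G) (P(G) = (G + (1/2)/(-1))*(-69 + G) = (G + (1/2)*(-1))*(-69 + G) = (G - 1/2)*(-69 + G) = (-1/2 + G)*(-69 + G) = (-69 + G)*(-1/2 + G))
q - (P(5) - 1*23743) = 5*I*sqrt(185) - ((69/2 + 5**2 - 139/2*5) - 1*23743) = 5*I*sqrt(185) - ((69/2 + 25 - 695/2) - 23743) = 5*I*sqrt(185) - (-288 - 23743) = 5*I*sqrt(185) - 1*(-24031) = 5*I*sqrt(185) + 24031 = 24031 + 5*I*sqrt(185)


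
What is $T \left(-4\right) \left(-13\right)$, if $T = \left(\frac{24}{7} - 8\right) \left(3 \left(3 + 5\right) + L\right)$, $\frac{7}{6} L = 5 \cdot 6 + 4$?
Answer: $- \frac{619008}{49} \approx -12633.0$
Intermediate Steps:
$L = \frac{204}{7}$ ($L = \frac{6 \left(5 \cdot 6 + 4\right)}{7} = \frac{6 \left(30 + 4\right)}{7} = \frac{6}{7} \cdot 34 = \frac{204}{7} \approx 29.143$)
$T = - \frac{11904}{49}$ ($T = \left(\frac{24}{7} - 8\right) \left(3 \left(3 + 5\right) + \frac{204}{7}\right) = \left(24 \cdot \frac{1}{7} - 8\right) \left(3 \cdot 8 + \frac{204}{7}\right) = \left(\frac{24}{7} - 8\right) \left(24 + \frac{204}{7}\right) = \left(- \frac{32}{7}\right) \frac{372}{7} = - \frac{11904}{49} \approx -242.94$)
$T \left(-4\right) \left(-13\right) = \left(- \frac{11904}{49}\right) \left(-4\right) \left(-13\right) = \frac{47616}{49} \left(-13\right) = - \frac{619008}{49}$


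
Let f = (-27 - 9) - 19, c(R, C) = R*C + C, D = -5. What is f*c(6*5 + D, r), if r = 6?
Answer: -8580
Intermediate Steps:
c(R, C) = C + C*R (c(R, C) = C*R + C = C + C*R)
f = -55 (f = -36 - 19 = -55)
f*c(6*5 + D, r) = -330*(1 + (6*5 - 5)) = -330*(1 + (30 - 5)) = -330*(1 + 25) = -330*26 = -55*156 = -8580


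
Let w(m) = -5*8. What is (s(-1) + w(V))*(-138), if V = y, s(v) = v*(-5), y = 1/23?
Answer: 4830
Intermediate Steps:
y = 1/23 ≈ 0.043478
s(v) = -5*v
V = 1/23 ≈ 0.043478
w(m) = -40
(s(-1) + w(V))*(-138) = (-5*(-1) - 40)*(-138) = (5 - 40)*(-138) = -35*(-138) = 4830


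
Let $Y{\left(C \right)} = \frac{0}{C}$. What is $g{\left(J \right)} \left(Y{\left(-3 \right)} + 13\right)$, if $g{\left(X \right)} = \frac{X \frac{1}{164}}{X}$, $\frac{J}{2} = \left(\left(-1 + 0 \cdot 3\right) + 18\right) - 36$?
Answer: $\frac{13}{164} \approx 0.079268$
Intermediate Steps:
$Y{\left(C \right)} = 0$
$J = -38$ ($J = 2 \left(\left(\left(-1 + 0 \cdot 3\right) + 18\right) - 36\right) = 2 \left(\left(\left(-1 + 0\right) + 18\right) - 36\right) = 2 \left(\left(-1 + 18\right) - 36\right) = 2 \left(17 - 36\right) = 2 \left(-19\right) = -38$)
$g{\left(X \right)} = \frac{1}{164}$ ($g{\left(X \right)} = \frac{X \frac{1}{164}}{X} = \frac{\frac{1}{164} X}{X} = \frac{1}{164}$)
$g{\left(J \right)} \left(Y{\left(-3 \right)} + 13\right) = \frac{0 + 13}{164} = \frac{1}{164} \cdot 13 = \frac{13}{164}$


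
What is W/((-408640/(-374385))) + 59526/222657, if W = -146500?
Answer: -203535562895631/1516442608 ≈ -1.3422e+5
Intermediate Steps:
W/((-408640/(-374385))) + 59526/222657 = -146500/((-408640/(-374385))) + 59526/222657 = -146500/((-408640*(-1/374385))) + 59526*(1/222657) = -146500/81728/74877 + 19842/74219 = -146500*74877/81728 + 19842/74219 = -2742370125/20432 + 19842/74219 = -203535562895631/1516442608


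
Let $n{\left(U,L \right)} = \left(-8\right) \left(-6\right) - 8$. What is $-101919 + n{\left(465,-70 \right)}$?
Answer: $-101879$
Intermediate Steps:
$n{\left(U,L \right)} = 40$ ($n{\left(U,L \right)} = 48 - 8 = 40$)
$-101919 + n{\left(465,-70 \right)} = -101919 + 40 = -101879$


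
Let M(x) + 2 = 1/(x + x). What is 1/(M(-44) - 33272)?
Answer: -88/2928113 ≈ -3.0053e-5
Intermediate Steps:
M(x) = -2 + 1/(2*x) (M(x) = -2 + 1/(x + x) = -2 + 1/(2*x))
1/(M(-44) - 33272) = 1/((-2 + (½)/(-44)) - 33272) = 1/((-2 + (½)*(-1/44)) - 33272) = 1/((-2 - 1/88) - 33272) = 1/(-177/88 - 33272) = 1/(-2928113/88) = -88/2928113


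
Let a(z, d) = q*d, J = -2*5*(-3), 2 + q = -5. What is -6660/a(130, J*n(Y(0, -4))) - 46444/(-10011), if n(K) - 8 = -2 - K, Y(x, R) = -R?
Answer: 1436329/70077 ≈ 20.496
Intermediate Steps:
q = -7 (q = -2 - 5 = -7)
J = 30 (J = -10*(-3) = 30)
n(K) = 6 - K (n(K) = 8 + (-2 - K) = 6 - K)
a(z, d) = -7*d
-6660/a(130, J*n(Y(0, -4))) - 46444/(-10011) = -6660*(-1/(210*(6 - (-1)*(-4)))) - 46444/(-10011) = -6660*(-1/(210*(6 - 1*4))) - 46444*(-1/10011) = -6660*(-1/(210*(6 - 4))) + 46444/10011 = -6660/((-210*2)) + 46444/10011 = -6660/((-7*60)) + 46444/10011 = -6660/(-420) + 46444/10011 = -6660*(-1/420) + 46444/10011 = 111/7 + 46444/10011 = 1436329/70077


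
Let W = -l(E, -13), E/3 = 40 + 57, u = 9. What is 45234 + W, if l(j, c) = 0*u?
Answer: 45234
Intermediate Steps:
E = 291 (E = 3*(40 + 57) = 3*97 = 291)
l(j, c) = 0 (l(j, c) = 0*9 = 0)
W = 0 (W = -1*0 = 0)
45234 + W = 45234 + 0 = 45234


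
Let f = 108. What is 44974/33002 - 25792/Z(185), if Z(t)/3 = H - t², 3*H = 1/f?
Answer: 295320201349/182977922399 ≈ 1.6140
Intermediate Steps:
H = 1/324 (H = (⅓)/108 = (⅓)*(1/108) = 1/324 ≈ 0.0030864)
Z(t) = 1/108 - 3*t² (Z(t) = 3*(1/324 - t²) = 1/108 - 3*t²)
44974/33002 - 25792/Z(185) = 44974/33002 - 25792/(1/108 - 3*185²) = 44974*(1/33002) - 25792/(1/108 - 3*34225) = 22487/16501 - 25792/(1/108 - 102675) = 22487/16501 - 25792/(-11088899/108) = 22487/16501 - 25792*(-108/11088899) = 22487/16501 + 2785536/11088899 = 295320201349/182977922399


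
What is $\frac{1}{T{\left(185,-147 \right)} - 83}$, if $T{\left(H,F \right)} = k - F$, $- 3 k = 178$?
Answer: $\frac{3}{14} \approx 0.21429$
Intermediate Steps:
$k = - \frac{178}{3}$ ($k = \left(- \frac{1}{3}\right) 178 = - \frac{178}{3} \approx -59.333$)
$T{\left(H,F \right)} = - \frac{178}{3} - F$
$\frac{1}{T{\left(185,-147 \right)} - 83} = \frac{1}{\left(- \frac{178}{3} - -147\right) - 83} = \frac{1}{\left(- \frac{178}{3} + 147\right) - 83} = \frac{1}{\frac{263}{3} - 83} = \frac{1}{\frac{14}{3}} = \frac{3}{14}$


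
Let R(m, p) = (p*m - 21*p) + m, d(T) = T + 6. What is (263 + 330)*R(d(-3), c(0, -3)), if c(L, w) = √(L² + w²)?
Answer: -30243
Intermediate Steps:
d(T) = 6 + T
R(m, p) = m - 21*p + m*p (R(m, p) = (m*p - 21*p) + m = (-21*p + m*p) + m = m - 21*p + m*p)
(263 + 330)*R(d(-3), c(0, -3)) = (263 + 330)*((6 - 3) - 21*√(0² + (-3)²) + (6 - 3)*√(0² + (-3)²)) = 593*(3 - 21*√(0 + 9) + 3*√(0 + 9)) = 593*(3 - 21*√9 + 3*√9) = 593*(3 - 21*3 + 3*3) = 593*(3 - 63 + 9) = 593*(-51) = -30243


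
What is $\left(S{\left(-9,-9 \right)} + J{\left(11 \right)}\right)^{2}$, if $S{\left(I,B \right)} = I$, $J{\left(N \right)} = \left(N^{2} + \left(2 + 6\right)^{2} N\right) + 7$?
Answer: $677329$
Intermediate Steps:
$J{\left(N \right)} = 7 + N^{2} + 64 N$ ($J{\left(N \right)} = \left(N^{2} + 8^{2} N\right) + 7 = \left(N^{2} + 64 N\right) + 7 = 7 + N^{2} + 64 N$)
$\left(S{\left(-9,-9 \right)} + J{\left(11 \right)}\right)^{2} = \left(-9 + \left(7 + 11^{2} + 64 \cdot 11\right)\right)^{2} = \left(-9 + \left(7 + 121 + 704\right)\right)^{2} = \left(-9 + 832\right)^{2} = 823^{2} = 677329$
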